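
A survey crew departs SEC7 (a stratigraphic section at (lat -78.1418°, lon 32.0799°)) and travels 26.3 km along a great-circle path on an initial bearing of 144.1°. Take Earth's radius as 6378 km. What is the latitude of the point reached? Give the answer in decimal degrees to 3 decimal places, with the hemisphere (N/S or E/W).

78.332°S

δ = d/R = 26.3/6378 = 0.004124 rad
φ₂ = arcsin(sin φ₁ cos δ + cos φ₁ sin δ cos θ)
   = arcsin(-0.97866·0.99999 + 0.20549·0.00412·-0.81004) = -78.33237°
λ₂ = λ₁ + atan2(sin θ sin δ cos φ₁, cos δ − sin φ₁ sin φ₂) = 32.76495°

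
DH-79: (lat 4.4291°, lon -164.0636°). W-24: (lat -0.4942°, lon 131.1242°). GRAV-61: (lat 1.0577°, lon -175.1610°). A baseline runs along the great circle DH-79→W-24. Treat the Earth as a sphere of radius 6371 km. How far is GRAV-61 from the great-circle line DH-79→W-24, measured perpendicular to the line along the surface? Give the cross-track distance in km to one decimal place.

309.1 km

δ₁₃ = central angle DH-79→GRAV-61 = 0.202187 rad  (haversine)
θ₁₃ = bearing DH-79→GRAV-61 = 253.402°,  θ₁₂ = bearing DH-79→W-24 = 267.376°
dₓₜ = R·arcsin(sin δ₁₃ · sin(θ₁₃ − θ₁₂)) = 6371·arcsin(0.20081·sin(-13.975°)) = -309.083 km
|dₓₜ| = 309.083 km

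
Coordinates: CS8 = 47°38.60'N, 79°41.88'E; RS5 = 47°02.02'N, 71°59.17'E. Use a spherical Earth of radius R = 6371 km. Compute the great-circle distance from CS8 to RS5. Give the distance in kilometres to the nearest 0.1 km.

584.8 km

CS8: φ = +47.64333°, λ = +79.69800°
RS5: φ = +47.03367°, λ = +71.98617°
Δφ = -0.6097°,  Δλ = -7.7118°
a = sin²(Δφ/2) + cos φ₁ cos φ₂ sin²(Δλ/2) = 0.002105
c = 2·arcsin(√a) = 0.091791 rad = 5.2593°
d = R·c = 6371 × 0.091791 = 584.8 km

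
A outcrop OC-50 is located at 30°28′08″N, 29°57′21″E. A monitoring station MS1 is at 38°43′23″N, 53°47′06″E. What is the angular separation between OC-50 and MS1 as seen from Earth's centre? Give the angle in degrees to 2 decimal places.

OC-50: φ = +30.46889°, λ = +29.95583°
MS1: φ = +38.72306°, λ = +53.78500°
Δφ = 8.2542°,  Δλ = 23.8292°
a = sin²(Δφ/2) + cos φ₁ cos φ₂ sin²(Δλ/2) = 0.033841
c = 2·arcsin(√a) = 0.370025 rad = 21.2009°

21.20°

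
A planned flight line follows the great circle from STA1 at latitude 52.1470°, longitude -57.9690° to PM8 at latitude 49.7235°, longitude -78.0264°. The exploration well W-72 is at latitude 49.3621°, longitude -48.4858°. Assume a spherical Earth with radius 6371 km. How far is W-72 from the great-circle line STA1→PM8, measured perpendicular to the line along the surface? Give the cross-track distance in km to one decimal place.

299.4 km

δ₁₃ = central angle STA1→W-72 = 0.115326 rad  (haversine)
θ₁₃ = bearing STA1→W-72 = 111.172°,  θ₁₂ = bearing STA1→PM8 = 267.076°
dₓₜ = R·arcsin(sin δ₁₃ · sin(θ₁₃ − θ₁₂)) = 6371·arcsin(0.11507·sin(-155.904°)) = -299.415 km
|dₓₜ| = 299.415 km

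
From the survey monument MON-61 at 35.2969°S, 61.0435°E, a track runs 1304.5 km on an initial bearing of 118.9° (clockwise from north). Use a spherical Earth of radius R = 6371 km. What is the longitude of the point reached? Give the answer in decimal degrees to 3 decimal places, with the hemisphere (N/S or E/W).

74.528°E

δ = d/R = 1304.5/6371 = 0.204756 rad
φ₂ = arcsin(sin φ₁ cos δ + cos φ₁ sin δ cos θ)
   = arcsin(-0.57781·0.97911 + 0.81617·0.20333·-0.48328) = -40.23650°
λ₂ = λ₁ + atan2(sin θ sin δ cos φ₁, cos δ − sin φ₁ sin φ₂) = 74.52791°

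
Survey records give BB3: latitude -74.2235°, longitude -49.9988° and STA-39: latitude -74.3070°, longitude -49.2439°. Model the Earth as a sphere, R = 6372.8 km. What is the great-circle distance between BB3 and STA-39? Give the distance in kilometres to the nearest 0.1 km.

24.6 km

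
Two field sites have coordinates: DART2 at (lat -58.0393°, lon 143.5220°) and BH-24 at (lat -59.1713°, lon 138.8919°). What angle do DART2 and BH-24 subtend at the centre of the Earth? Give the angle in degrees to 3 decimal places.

2.664°

Δφ = -1.1320°,  Δλ = -4.6301°
a = sin²(Δφ/2) + cos φ₁ cos φ₂ sin²(Δλ/2) = 0.000540
c = 2·arcsin(√a) = 0.046489 rad = 2.6636°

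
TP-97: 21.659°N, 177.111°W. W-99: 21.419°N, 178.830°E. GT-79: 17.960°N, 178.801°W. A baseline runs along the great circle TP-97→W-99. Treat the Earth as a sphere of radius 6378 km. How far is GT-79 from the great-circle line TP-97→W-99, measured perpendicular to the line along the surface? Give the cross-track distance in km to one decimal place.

401.2 km

δ₁₃ = central angle TP-97→GT-79 = 0.070269 rad  (haversine)
θ₁₃ = bearing TP-97→GT-79 = 203.552°,  θ₁₂ = bearing TP-97→W-99 = 267.110°
dₓₜ = R·arcsin(sin δ₁₃ · sin(θ₁₃ − θ₁₂)) = 6378·arcsin(0.07021·sin(-63.558°)) = -401.222 km
|dₓₜ| = 401.222 km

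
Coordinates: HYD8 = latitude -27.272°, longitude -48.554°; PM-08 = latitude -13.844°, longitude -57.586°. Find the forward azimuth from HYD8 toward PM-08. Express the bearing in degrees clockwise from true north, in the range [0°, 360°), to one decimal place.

326.1°

Δλ = -9.0320°
y = sin Δλ · cos φ₂ = -0.152426
x = cos φ₁ sin φ₂ − sin φ₁ cos φ₂ cos Δλ = 0.226707
θ = atan2(y, x) = -33.9148° → 326.0852° (mod 360°)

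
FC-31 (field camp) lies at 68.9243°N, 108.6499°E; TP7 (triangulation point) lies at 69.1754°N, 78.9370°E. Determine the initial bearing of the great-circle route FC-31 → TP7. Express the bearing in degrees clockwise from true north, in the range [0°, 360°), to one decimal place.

285.2°

Δλ = -29.7129°
y = sin Δλ · cos φ₂ = -0.176209
x = cos φ₁ sin φ₂ − sin φ₁ cos φ₂ cos Δλ = 0.047998
θ = atan2(y, x) = -74.7628° → 285.2372° (mod 360°)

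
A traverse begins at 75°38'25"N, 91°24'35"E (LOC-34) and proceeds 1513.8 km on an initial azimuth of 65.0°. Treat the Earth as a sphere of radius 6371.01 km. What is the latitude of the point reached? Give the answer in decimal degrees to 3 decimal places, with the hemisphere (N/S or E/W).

75.063°N

LOC-34: φ = +75.64028°, λ = +91.40972°
δ = d/R = 1513.8/6371.01 = 0.237608 rad
φ₂ = arcsin(sin φ₁ cos δ + cos φ₁ sin δ cos θ)
   = arcsin(0.96876·0.97190 + 0.24801·0.23538·0.42262) = 75.06307°
λ₂ = λ₁ + atan2(sin θ sin δ cos φ₁, cos δ − sin φ₁ sin φ₂) = 147.26523°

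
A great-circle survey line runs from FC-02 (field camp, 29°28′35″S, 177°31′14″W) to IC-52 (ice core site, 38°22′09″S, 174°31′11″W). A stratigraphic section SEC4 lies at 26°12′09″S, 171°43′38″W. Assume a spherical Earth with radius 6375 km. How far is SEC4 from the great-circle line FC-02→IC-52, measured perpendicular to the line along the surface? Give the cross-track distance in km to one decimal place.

FC-02: φ = -29.47639°, λ = -177.52056°
IC-52: φ = -38.36917°, λ = -174.51972°
SEC4: φ = -26.20250°, λ = -171.72722°
δ₁₃ = central angle FC-02→SEC4 = 0.106083 rad  (haversine)
θ₁₃ = bearing FC-02→SEC4 = 58.798°,  θ₁₂ = bearing FC-02→IC-52 = 165.179°
dₓₜ = R·arcsin(sin δ₁₃ · sin(θ₁₃ − θ₁₂)) = 6375·arcsin(0.10588·sin(-106.381°)) = -648.732 km
|dₓₜ| = 648.732 km

648.7 km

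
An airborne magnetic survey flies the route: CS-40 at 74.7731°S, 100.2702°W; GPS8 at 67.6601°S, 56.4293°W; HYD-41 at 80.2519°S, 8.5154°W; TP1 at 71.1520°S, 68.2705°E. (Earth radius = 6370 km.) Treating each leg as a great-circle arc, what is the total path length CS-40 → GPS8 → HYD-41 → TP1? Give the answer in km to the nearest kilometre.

5745 km

CS-40→GPS8: c = 0.267337 rad, d = 1702.94 km
GPS8→HYD-41: c = 0.302059 rad, d = 1924.12 km
HYD-41→TP1: c = 0.332533 rad, d = 2118.23 km
Total = 1702.94 + 1924.12 + 2118.23 = 5745.29 km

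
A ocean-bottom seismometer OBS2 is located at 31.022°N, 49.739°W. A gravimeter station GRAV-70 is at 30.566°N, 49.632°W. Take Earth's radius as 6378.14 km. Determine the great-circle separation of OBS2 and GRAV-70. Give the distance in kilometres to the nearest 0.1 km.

51.8 km

Δφ = -0.4560°,  Δλ = 0.1070°
a = sin²(Δφ/2) + cos φ₁ cos φ₂ sin²(Δλ/2) = 0.000016
c = 2·arcsin(√a) = 0.008119 rad = 0.4652°
d = R·c = 6378.14 × 0.008119 = 51.8 km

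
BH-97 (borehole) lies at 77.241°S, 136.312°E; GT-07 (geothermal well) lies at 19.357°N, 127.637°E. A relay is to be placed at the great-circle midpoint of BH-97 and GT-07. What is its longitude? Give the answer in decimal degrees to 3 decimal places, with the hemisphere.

129.279°E

Bx = cos φ₂ cos Δλ = 0.932678,  By = cos φ₂ sin Δλ = -0.142303
φₘ = atan2(sin φ₁ + sin φ₂, √((cos φ₁ + Bx)² + By²)) = -28.98476°
λₘ = λ₁ + atan2(By, cos φ₁ + Bx) = 129.27932°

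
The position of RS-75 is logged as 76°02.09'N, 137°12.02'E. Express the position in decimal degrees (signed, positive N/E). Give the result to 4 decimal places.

lat: 76.0348° N → +76.0348°
lon: 137.2003° E → +137.2003°

+76.0348°, +137.2003°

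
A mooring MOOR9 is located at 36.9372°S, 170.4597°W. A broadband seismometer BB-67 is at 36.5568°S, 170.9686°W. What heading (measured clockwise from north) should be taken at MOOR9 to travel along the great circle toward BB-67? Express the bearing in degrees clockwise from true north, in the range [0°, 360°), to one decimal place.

Δλ = -0.5089°
y = sin Δλ · cos φ₂ = -0.007135
x = cos φ₁ sin φ₂ − sin φ₁ cos φ₂ cos Δλ = 0.006620
θ = atan2(y, x) = -47.1416° → 312.8584° (mod 360°)

312.9°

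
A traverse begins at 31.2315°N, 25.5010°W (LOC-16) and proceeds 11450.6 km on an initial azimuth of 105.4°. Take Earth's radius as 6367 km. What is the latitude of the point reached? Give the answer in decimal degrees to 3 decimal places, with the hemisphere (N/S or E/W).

19.769°S

δ = d/R = 11450.6/6367 = 1.798429 rad
φ₂ = arcsin(sin φ₁ cos δ + cos φ₁ sin δ cos θ)
   = arcsin(0.51850·-0.22567 + 0.85508·0.97420·-0.26556) = -19.76873°
λ₂ = λ₁ + atan2(sin θ sin δ cos φ₁, cos δ − sin φ₁ sin φ₂) = 68.08311°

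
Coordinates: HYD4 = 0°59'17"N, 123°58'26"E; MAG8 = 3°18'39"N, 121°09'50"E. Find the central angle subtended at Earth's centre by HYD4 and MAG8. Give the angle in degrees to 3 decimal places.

HYD4: φ = +0.98806°, λ = +123.97389°
MAG8: φ = +3.31083°, λ = +121.16389°
Δφ = 2.3228°,  Δλ = -2.8100°
a = sin²(Δφ/2) + cos φ₁ cos φ₂ sin²(Δλ/2) = 0.001011
c = 2·arcsin(√a) = 0.063601 rad = 3.6441°

3.644°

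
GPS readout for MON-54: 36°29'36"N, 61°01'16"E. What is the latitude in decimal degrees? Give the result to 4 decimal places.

36.4933°N

36° + 29′/60 + 36″/3600 = 36 + 0.48333 + 0.01000 = 36.4933°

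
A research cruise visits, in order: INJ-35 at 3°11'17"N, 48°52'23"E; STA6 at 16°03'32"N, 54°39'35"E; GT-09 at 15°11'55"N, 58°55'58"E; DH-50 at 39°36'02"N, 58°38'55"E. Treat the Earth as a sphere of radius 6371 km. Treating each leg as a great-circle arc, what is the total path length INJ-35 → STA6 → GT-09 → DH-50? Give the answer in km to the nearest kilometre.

4746 km

INJ-35: φ = +3.18806°, λ = +48.87306°
STA6: φ = +16.05889°, λ = +54.65972°
GT-09: φ = +15.19861°, λ = +58.93278°
DH-50: φ = +39.60056°, λ = +58.64861°
INJ-35→STA6: c = 0.245626 rad, d = 1564.88 km
STA6→GT-09: c = 0.073372 rad, d = 467.45 km
GT-09→DH-50: c = 0.425916 rad, d = 2713.51 km
Total = 1564.88 + 467.45 + 2713.51 = 4745.85 km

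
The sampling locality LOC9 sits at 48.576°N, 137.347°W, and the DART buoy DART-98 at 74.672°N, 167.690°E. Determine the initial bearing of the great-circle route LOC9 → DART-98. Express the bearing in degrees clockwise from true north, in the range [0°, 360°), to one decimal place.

337.6°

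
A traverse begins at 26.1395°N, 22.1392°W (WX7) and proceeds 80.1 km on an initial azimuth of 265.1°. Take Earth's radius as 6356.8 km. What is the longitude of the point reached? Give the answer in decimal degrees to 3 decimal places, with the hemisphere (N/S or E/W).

22.940°W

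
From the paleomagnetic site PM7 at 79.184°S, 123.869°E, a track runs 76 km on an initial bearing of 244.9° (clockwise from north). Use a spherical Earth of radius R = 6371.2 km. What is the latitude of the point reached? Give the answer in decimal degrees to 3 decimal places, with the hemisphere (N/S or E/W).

79.456°S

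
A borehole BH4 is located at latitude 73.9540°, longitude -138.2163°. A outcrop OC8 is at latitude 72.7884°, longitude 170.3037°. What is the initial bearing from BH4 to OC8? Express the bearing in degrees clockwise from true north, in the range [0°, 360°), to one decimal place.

Δλ = -51.4800°
y = sin Δλ · cos φ₂ = -0.231511
x = cos φ₁ sin φ₂ − sin φ₁ cos φ₂ cos Δλ = 0.086927
θ = atan2(y, x) = -69.4200° → 290.5800° (mod 360°)

290.6°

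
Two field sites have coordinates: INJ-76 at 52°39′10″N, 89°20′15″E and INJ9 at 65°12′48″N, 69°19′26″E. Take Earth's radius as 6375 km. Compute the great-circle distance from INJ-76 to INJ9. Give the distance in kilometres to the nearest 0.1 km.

1793.0 km

INJ-76: φ = +52.65278°, λ = +89.33750°
INJ9: φ = +65.21333°, λ = +69.32389°
Δφ = 12.5606°,  Δλ = -20.0136°
a = sin²(Δφ/2) + cos φ₁ cos φ₂ sin²(Δλ/2) = 0.019646
c = 2·arcsin(√a) = 0.281254 rad = 16.1147°
d = R·c = 6375 × 0.281254 = 1793.0 km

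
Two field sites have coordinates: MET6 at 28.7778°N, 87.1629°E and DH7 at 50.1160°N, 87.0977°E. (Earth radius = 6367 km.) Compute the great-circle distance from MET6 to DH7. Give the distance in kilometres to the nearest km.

Δφ = 21.3382°,  Δλ = -0.0652°
a = sin²(Δφ/2) + cos φ₁ cos φ₂ sin²(Δλ/2) = 0.034276
c = 2·arcsin(√a) = 0.372423 rad = 21.3383°
d = R·c = 6367 × 0.372423 = 2371.2 km

2371 km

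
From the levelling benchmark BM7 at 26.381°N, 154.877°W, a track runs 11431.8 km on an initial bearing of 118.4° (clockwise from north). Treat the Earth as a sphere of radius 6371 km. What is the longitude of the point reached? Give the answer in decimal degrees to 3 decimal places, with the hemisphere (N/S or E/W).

65.376°W

δ = d/R = 11431.8/6371 = 1.794349 rad
φ₂ = arcsin(sin φ₁ cos δ + cos φ₁ sin δ cos θ)
   = arcsin(0.44434·-0.22170 + 0.89586·0.97512·-0.47562) = -30.93045°
λ₂ = λ₁ + atan2(sin θ sin δ cos φ₁, cos δ − sin φ₁ sin φ₂) = -65.37602°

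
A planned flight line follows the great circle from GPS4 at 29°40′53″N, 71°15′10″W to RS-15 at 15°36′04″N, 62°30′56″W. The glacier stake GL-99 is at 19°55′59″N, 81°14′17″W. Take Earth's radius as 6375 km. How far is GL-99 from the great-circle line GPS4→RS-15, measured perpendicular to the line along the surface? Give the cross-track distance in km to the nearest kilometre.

1439 km

GPS4: φ = +29.68139°, λ = -71.25278°
RS-15: φ = +15.60111°, λ = -62.51556°
GL-99: φ = +19.93306°, λ = -81.23806°
δ₁₃ = central angle GPS4→GL-99 = 0.232084 rad  (haversine)
θ₁₃ = bearing GPS4→GL-99 = 225.130°,  θ₁₂ = bearing GPS4→RS-15 = 148.392°
dₓₜ = R·arcsin(sin δ₁₃ · sin(θ₁₃ − θ₁₂)) = 6375·arcsin(0.23001·sin(76.738°)) = 1439.380 km
|dₓₜ| = 1439.380 km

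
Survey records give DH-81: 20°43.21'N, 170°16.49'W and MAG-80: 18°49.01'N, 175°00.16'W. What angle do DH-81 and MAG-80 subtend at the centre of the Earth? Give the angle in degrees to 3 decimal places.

DH-81: φ = +20.72017°, λ = -170.27483°
MAG-80: φ = +18.81683°, λ = -175.00267°
Δφ = -1.9033°,  Δλ = -4.7278°
a = sin²(Δφ/2) + cos φ₁ cos φ₂ sin²(Δλ/2) = 0.001782
c = 2·arcsin(√a) = 0.084454 rad = 4.8388°

4.839°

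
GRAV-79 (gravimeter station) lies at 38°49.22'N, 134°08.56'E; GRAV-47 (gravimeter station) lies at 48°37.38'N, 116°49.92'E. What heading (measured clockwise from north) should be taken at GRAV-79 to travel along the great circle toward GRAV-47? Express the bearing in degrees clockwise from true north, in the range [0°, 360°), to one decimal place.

313.9°

GRAV-79: φ = +38.82033°, λ = +134.14267°
GRAV-47: φ = +48.62300°, λ = +116.83200°
Δλ = -17.3107°
y = sin Δλ · cos φ₂ = -0.196685
x = cos φ₁ sin φ₂ − sin φ₁ cos φ₂ cos Δλ = 0.189024
θ = atan2(y, x) = -46.1379° → 313.8621° (mod 360°)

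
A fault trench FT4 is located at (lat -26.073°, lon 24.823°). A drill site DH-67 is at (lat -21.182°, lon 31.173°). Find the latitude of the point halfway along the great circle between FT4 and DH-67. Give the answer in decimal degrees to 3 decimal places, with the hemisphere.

23.660°S

Bx = cos φ₂ cos Δλ = 0.926717,  By = cos φ₂ sin Δλ = 0.103129
φₘ = atan2(sin φ₁ + sin φ₂, √((cos φ₁ + Bx)² + By²)) = -23.65982°
λₘ = λ₁ + atan2(By, cos φ₁ + Bx) = 28.05738°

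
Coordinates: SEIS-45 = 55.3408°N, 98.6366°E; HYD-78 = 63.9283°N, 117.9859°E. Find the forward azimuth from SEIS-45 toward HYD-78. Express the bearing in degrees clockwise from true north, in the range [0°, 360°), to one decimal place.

40.6°

Δλ = 19.3493°
y = sin Δλ · cos φ₂ = 0.145616
x = cos φ₁ sin φ₂ − sin φ₁ cos φ₂ cos Δλ = 0.169739
θ = atan2(y, x) = 40.6258° → 40.6258° (mod 360°)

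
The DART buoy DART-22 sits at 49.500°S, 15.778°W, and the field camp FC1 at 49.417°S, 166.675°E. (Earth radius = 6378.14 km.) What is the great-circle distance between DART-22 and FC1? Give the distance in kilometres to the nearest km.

9024 km

Δφ = 0.0830°,  Δλ = -177.5470°
a = sin²(Δφ/2) + cos φ₁ cos φ₂ sin²(Δλ/2) = 0.422305
c = 2·arcsin(√a) = 1.414773 rad = 81.0605°
d = R·c = 6378.14 × 1.414773 = 9023.6 km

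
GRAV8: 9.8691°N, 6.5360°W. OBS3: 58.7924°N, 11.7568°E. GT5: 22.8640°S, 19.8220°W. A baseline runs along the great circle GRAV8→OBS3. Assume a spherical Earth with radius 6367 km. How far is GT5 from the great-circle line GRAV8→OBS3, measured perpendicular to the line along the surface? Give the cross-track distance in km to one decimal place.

δ₁₃ = central angle GRAV8→GT5 = 0.614778 rad  (haversine)
θ₁₃ = bearing GRAV8→GT5 = 201.539°,  θ₁₂ = bearing GRAV8→OBS3 = 12.104°
dₓₜ = R·arcsin(sin δ₁₃ · sin(θ₁₃ − θ₁₂)) = 6367·arcsin(0.57678·sin(189.435°)) = -602.882 km
|dₓₜ| = 602.882 km

602.9 km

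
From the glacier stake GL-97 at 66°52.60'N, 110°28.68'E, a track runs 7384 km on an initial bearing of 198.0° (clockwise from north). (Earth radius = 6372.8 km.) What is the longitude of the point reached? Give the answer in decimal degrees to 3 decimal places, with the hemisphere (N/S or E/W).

GL-97: φ = +66.87667°, λ = +110.47800°
δ = d/R = 7384/6372.8 = 1.158674 rad
φ₂ = arcsin(sin φ₁ cos δ + cos φ₁ sin δ cos θ)
   = arcsin(0.91966·0.40055 + 0.39271·0.91627·-0.95106) = 1.49874°
λ₂ = λ₁ + atan2(sin θ sin δ cos φ₁, cos δ − sin φ₁ sin φ₂) = 94.02428°

94.024°E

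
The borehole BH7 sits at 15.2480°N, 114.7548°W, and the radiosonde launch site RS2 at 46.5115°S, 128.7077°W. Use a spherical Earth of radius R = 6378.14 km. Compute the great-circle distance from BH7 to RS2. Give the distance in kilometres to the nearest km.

Δφ = -61.7595°,  Δλ = -13.9529°
a = sin²(Δφ/2) + cos φ₁ cos φ₂ sin²(Δλ/2) = 0.273209
c = 2·arcsin(√a) = 1.100015 rad = 63.0262°
d = R·c = 6378.14 × 1.100015 = 7016.1 km

7016 km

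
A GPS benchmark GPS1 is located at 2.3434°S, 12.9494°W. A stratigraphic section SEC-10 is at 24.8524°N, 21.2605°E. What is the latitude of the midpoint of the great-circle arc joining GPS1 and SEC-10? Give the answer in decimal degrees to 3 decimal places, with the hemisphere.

11.760°N

Bx = cos φ₂ cos Δλ = 0.750399,  By = cos φ₂ sin Δλ = 0.510160
φₘ = atan2(sin φ₁ + sin φ₂, √((cos φ₁ + Bx)² + By²)) = 11.75990°
λₘ = λ₁ + atan2(By, cos φ₁ + Bx) = 3.30692°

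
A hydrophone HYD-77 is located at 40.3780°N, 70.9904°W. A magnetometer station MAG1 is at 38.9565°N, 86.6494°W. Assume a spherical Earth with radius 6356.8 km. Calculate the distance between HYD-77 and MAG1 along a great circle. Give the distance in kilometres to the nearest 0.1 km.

Δφ = -1.4215°,  Δλ = -15.6590°
a = sin²(Δφ/2) + cos φ₁ cos φ₂ sin²(Δλ/2) = 0.011147
c = 2·arcsin(√a) = 0.211553 rad = 12.1211°
d = R·c = 6356.8 × 0.211553 = 1344.8 km

1344.8 km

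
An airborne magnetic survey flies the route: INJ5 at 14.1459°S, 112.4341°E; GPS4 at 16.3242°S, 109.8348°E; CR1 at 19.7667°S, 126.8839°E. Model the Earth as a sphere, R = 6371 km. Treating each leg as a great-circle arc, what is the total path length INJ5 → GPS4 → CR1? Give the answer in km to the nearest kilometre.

2211 km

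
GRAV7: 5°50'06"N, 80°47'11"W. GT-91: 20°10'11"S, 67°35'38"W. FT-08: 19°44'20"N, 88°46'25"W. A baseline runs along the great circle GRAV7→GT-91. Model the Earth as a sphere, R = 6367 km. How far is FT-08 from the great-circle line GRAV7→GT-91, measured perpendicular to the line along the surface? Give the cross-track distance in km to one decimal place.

GRAV7: φ = +5.83500°, λ = -80.78639°
GT-91: φ = -20.16972°, λ = -67.59389°
FT-08: φ = +19.73889°, λ = -88.77361°
δ₁₃ = central angle GRAV7→FT-08 = 0.277962 rad  (haversine)
θ₁₃ = bearing GRAV7→FT-08 = 331.534°,  θ₁₂ = bearing GRAV7→GT-91 = 153.829°
dₓₜ = R·arcsin(sin δ₁₃ · sin(θ₁₃ − θ₁₂)) = 6367·arcsin(0.27440·sin(177.705°)) = 69.965 km
|dₓₜ| = 69.965 km

70.0 km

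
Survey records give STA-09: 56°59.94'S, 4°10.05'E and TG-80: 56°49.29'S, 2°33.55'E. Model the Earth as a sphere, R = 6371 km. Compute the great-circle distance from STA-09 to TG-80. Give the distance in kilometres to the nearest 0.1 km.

STA-09: φ = -56.99900°, λ = +4.16750°
TG-80: φ = -56.82150°, λ = +2.55917°
Δφ = 0.1775°,  Δλ = -1.6083°
a = sin²(Δφ/2) + cos φ₁ cos φ₂ sin²(Δλ/2) = 0.000061
c = 2·arcsin(√a) = 0.015635 rad = 0.8958°
d = R·c = 6371 × 0.015635 = 99.6 km

99.6 km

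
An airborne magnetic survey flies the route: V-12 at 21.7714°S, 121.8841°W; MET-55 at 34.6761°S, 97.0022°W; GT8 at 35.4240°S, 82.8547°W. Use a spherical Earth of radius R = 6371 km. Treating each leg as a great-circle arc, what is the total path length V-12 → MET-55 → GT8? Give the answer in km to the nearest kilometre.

V-12→MET-55: c = 0.442108 rad, d = 2816.67 km
MET-55→GT8: c = 0.202389 rad, d = 1289.42 km
Total = 2816.67 + 1289.42 = 4106.09 km

4106 km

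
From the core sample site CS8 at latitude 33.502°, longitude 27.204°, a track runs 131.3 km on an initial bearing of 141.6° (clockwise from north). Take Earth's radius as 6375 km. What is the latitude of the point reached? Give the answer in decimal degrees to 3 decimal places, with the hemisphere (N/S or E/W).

δ = d/R = 131.3/6375 = 0.020596 rad
φ₂ = arcsin(sin φ₁ cos δ + cos φ₁ sin δ cos θ)
   = arcsin(0.55197·0.99979 + 0.83387·0.02059·-0.78369) = 32.57414°
λ₂ = λ₁ + atan2(sin θ sin δ cos φ₁, cos δ − sin φ₁ sin φ₂) = 28.07380°

32.574°N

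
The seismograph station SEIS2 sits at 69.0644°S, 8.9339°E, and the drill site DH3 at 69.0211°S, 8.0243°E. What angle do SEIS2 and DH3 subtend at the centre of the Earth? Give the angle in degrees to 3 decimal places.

Δφ = 0.0433°,  Δλ = -0.9096°
a = sin²(Δφ/2) + cos φ₁ cos φ₂ sin²(Δλ/2) = 0.000008
c = 2·arcsin(√a) = 0.005728 rad = 0.3282°

0.328°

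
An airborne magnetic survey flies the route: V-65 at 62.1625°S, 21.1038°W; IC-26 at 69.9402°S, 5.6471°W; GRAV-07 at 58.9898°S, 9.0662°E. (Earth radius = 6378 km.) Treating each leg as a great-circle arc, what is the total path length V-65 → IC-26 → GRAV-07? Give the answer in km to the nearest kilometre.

2506 km

V-65→IC-26: c = 0.173378 rad, d = 1105.81 km
IC-26→GRAV-07: c = 0.219541 rad, d = 1400.23 km
Total = 1105.81 + 1400.23 = 2506.04 km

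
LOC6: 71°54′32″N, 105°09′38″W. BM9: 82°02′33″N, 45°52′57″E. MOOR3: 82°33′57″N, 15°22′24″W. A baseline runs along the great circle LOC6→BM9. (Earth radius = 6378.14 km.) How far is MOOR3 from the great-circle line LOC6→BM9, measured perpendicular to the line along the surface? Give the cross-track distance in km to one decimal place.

LOC6: φ = +71.90889°, λ = -105.16056°
BM9: φ = +82.04250°, λ = +45.88250°
MOOR3: φ = +82.56583°, λ = -15.37333°
δ₁₃ = central angle LOC6→MOOR3 = 0.340095 rad  (haversine)
θ₁₃ = bearing LOC6→MOOR3 = 22.822°,  θ₁₂ = bearing LOC6→BM9 = 9.010°
dₓₜ = R·arcsin(sin δ₁₃ · sin(θ₁₃ − θ₁₂)) = 6378.14·arcsin(0.33358·sin(13.812°)) = 508.470 km
|dₓₜ| = 508.470 km

508.5 km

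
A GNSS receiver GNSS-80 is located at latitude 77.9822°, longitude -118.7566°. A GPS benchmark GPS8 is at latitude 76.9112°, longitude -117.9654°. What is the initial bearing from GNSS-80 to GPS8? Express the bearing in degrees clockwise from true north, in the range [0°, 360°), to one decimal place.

Δλ = 0.7912°
y = sin Δλ · cos φ₂ = 0.003127
x = cos φ₁ sin φ₂ − sin φ₁ cos φ₂ cos Δλ = -0.018670
θ = atan2(y, x) = 170.4917° → 170.4917° (mod 360°)

170.5°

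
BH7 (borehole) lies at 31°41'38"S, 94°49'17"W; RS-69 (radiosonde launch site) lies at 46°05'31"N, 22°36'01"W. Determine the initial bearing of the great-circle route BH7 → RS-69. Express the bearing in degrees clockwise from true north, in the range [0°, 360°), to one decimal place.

42.4°

BH7: φ = -31.69389°, λ = -94.82139°
RS-69: φ = +46.09194°, λ = -22.60028°
Δλ = 72.2211°
y = sin Δλ · cos φ₂ = 0.660383
x = cos φ₁ sin φ₂ − sin φ₁ cos φ₂ cos Δλ = 0.724264
θ = atan2(y, x) = 42.3585° → 42.3585° (mod 360°)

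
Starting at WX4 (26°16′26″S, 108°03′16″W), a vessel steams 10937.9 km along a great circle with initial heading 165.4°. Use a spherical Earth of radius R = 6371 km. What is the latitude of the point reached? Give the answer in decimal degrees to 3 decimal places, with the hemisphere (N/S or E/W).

WX4: φ = -26.27389°, λ = -108.05444°
δ = d/R = 10937.9/6371 = 1.716826 rad
φ₂ = arcsin(sin φ₁ cos δ + cos φ₁ sin δ cos θ)
   = arcsin(-0.44266·-0.14551 + 0.89669·0.98936·-0.96771) = -52.56895°
λ₂ = λ₁ + atan2(sin θ sin δ cos φ₁, cos δ − sin φ₁ sin φ₂) = 47.72151°

52.569°S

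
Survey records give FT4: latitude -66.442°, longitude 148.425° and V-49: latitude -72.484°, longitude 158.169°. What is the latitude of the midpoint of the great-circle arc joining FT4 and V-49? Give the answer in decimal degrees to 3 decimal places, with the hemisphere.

69.530°S

Bx = cos φ₂ cos Δλ = 0.296630,  By = cos φ₂ sin Δλ = 0.050938
φₘ = atan2(sin φ₁ + sin φ₂, √((cos φ₁ + Bx)² + By²)) = -69.52968°
λₘ = λ₁ + atan2(By, cos φ₁ + Bx) = 152.60902°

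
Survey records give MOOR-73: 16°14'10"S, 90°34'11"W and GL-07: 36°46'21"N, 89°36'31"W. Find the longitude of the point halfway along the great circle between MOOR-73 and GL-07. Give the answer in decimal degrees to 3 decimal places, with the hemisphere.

90.133°W

MOOR-73: φ = -16.23611°, λ = -90.56972°
GL-07: φ = +36.77250°, λ = -89.60861°
Bx = cos φ₂ cos Δλ = 0.800906,  By = cos φ₂ sin Δλ = 0.013436
φₘ = atan2(sin φ₁ + sin φ₂, √((cos φ₁ + Bx)² + By²)) = 10.26855°
λₘ = λ₁ + atan2(By, cos φ₁ + Bx) = -90.13258°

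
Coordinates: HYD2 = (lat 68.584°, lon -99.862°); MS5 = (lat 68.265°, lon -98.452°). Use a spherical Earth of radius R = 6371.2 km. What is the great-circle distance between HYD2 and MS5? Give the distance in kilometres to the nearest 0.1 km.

67.7 km

Δφ = -0.3190°,  Δλ = 1.4100°
a = sin²(Δφ/2) + cos φ₁ cos φ₂ sin²(Δλ/2) = 0.000028
c = 2·arcsin(√a) = 0.010625 rad = 0.6087°
d = R·c = 6371.2 × 0.010625 = 67.7 km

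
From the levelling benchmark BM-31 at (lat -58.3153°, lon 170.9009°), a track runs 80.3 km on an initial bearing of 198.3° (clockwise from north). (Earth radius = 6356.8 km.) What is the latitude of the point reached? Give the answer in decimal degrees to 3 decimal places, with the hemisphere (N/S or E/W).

δ = d/R = 80.3/6356.8 = 0.012632 rad
φ₂ = arcsin(sin φ₁ cos δ + cos φ₁ sin δ cos θ)
   = arcsin(-0.85095·0.99992 + 0.52524·0.01263·-0.94943) = -59.00172°
λ₂ = λ₁ + atan2(sin θ sin δ cos φ₁, cos δ − sin φ₁ sin φ₂) = 170.45964°

59.002°S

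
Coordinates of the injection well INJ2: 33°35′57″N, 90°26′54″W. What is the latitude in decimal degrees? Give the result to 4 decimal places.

33° + 35′/60 + 57″/3600 = 33 + 0.58333 + 0.01583 = 33.5992°

33.5992°N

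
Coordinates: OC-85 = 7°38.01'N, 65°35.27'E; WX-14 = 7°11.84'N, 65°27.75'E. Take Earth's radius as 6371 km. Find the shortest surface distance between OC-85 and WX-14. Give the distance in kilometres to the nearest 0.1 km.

50.4 km

OC-85: φ = +7.63350°, λ = +65.58783°
WX-14: φ = +7.19733°, λ = +65.46250°
Δφ = -0.4362°,  Δλ = -0.1253°
a = sin²(Δφ/2) + cos φ₁ cos φ₂ sin²(Δλ/2) = 0.000016
c = 2·arcsin(√a) = 0.007916 rad = 0.4535°
d = R·c = 6371 × 0.007916 = 50.4 km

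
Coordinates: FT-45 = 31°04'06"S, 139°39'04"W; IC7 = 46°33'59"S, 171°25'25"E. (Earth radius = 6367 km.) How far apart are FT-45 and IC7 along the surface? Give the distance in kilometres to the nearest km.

4488 km

FT-45: φ = -31.06833°, λ = -139.65111°
IC7: φ = -46.56639°, λ = +171.42361°
Δφ = -15.4981°,  Δλ = -48.9253°
a = sin²(Δφ/2) + cos φ₁ cos φ₂ sin²(Δλ/2) = 0.119163
c = 2·arcsin(√a) = 0.704902 rad = 40.3879°
d = R·c = 6367 × 0.704902 = 4488.1 km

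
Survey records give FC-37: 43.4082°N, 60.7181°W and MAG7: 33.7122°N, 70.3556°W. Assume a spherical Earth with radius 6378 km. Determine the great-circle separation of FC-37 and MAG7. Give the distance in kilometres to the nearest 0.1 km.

Δφ = -9.6960°,  Δλ = -9.6375°
a = sin²(Δφ/2) + cos φ₁ cos φ₂ sin²(Δλ/2) = 0.011407
c = 2·arcsin(√a) = 0.214013 rad = 12.2621°
d = R·c = 6378 × 0.214013 = 1365.0 km

1365.0 km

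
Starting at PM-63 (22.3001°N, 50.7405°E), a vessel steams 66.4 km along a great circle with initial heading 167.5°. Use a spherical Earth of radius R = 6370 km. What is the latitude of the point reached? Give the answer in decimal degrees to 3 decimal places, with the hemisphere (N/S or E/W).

21.717°N

δ = d/R = 66.4/6370 = 0.010424 rad
φ₂ = arcsin(sin φ₁ cos δ + cos φ₁ sin δ cos θ)
   = arcsin(0.37946·0.99995 + 0.92521·0.01042·-0.97630) = 21.71695°
λ₂ = λ₁ + atan2(sin θ sin δ cos φ₁, cos δ − sin φ₁ sin φ₂) = 50.87964°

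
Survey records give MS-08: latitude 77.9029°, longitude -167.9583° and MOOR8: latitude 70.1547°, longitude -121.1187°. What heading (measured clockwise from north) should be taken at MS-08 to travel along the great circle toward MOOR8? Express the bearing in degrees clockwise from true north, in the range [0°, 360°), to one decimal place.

96.9°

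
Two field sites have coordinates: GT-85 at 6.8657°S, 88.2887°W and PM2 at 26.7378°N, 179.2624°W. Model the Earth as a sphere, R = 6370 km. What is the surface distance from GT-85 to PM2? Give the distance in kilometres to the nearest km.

10445 km

Δφ = 33.6035°,  Δλ = -90.9737°
a = sin²(Δφ/2) + cos φ₁ cos φ₂ sin²(Δλ/2) = 0.534425
c = 2·arcsin(√a) = 1.639702 rad = 93.9480°
d = R·c = 6370 × 1.639702 = 10444.9 km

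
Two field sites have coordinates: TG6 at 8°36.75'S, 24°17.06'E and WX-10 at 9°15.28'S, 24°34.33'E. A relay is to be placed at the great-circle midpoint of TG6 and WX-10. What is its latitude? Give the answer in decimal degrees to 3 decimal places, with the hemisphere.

8.934°S

TG6: φ = -8.61250°, λ = +24.28433°
WX-10: φ = -9.25467°, λ = +24.57217°
Bx = cos φ₂ cos Δλ = 0.986971,  By = cos φ₂ sin Δλ = 0.004958
φₘ = atan2(sin φ₁ + sin φ₂, √((cos φ₁ + Bx)² + By²)) = -8.93361°
λₘ = λ₁ + atan2(By, cos φ₁ + Bx) = 24.42812°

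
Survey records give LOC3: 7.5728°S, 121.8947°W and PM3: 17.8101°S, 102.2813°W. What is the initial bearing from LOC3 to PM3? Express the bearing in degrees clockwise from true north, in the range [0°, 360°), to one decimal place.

Δλ = 19.6134°
y = sin Δλ · cos φ₂ = 0.319585
x = cos φ₁ sin φ₂ − sin φ₁ cos φ₂ cos Δλ = -0.185005
θ = atan2(y, x) = 120.0662° → 120.0662° (mod 360°)

120.1°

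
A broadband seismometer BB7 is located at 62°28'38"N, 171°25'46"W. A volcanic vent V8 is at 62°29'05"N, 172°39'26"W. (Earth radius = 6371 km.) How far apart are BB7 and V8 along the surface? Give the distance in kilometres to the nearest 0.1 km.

63.1 km

BB7: φ = +62.47722°, λ = -171.42944°
V8: φ = +62.48472°, λ = -172.65722°
Δφ = 0.0075°,  Δλ = -1.2278°
a = sin²(Δφ/2) + cos φ₁ cos φ₂ sin²(Δλ/2) = 0.000025
c = 2·arcsin(√a) = 0.009902 rad = 0.5673°
d = R·c = 6371 × 0.009902 = 63.1 km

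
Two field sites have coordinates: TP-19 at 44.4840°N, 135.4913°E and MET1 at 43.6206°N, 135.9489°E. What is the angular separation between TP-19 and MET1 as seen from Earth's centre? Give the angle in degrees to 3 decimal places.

0.924°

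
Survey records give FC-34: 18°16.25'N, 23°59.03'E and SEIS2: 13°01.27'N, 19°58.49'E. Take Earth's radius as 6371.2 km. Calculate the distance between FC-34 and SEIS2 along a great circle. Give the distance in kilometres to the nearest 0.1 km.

724.5 km

FC-34: φ = +18.27083°, λ = +23.98383°
SEIS2: φ = +13.02117°, λ = +19.97483°
Δφ = -5.2497°,  Δλ = -4.0090°
a = sin²(Δφ/2) + cos φ₁ cos φ₂ sin²(Δλ/2) = 0.003229
c = 2·arcsin(√a) = 0.113713 rad = 6.5153°
d = R·c = 6371.2 × 0.113713 = 724.5 km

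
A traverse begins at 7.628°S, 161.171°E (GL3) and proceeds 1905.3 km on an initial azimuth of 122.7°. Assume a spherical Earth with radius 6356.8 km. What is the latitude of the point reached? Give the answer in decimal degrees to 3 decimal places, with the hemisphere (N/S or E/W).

δ = d/R = 1905.3/6356.8 = 0.299726 rad
φ₂ = arcsin(sin φ₁ cos δ + cos φ₁ sin δ cos θ)
   = arcsin(-0.13274·0.95542 + 0.99115·0.29526·-0.54024) = -16.55418°
λ₂ = λ₁ + atan2(sin θ sin δ cos φ₁, cos δ − sin φ₁ sin φ₂) = 176.19403°

16.554°S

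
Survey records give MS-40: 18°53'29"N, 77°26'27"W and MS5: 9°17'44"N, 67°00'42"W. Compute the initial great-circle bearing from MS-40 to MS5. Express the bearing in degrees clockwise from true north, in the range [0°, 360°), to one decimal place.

MS-40: φ = +18.89139°, λ = -77.44083°
MS5: φ = +9.29556°, λ = -67.01167°
Δλ = 10.4292°
y = sin Δλ · cos φ₂ = 0.178643
x = cos φ₁ sin φ₂ − sin φ₁ cos φ₂ cos Δλ = -0.161418
θ = atan2(y, x) = 132.1004° → 132.1004° (mod 360°)

132.1°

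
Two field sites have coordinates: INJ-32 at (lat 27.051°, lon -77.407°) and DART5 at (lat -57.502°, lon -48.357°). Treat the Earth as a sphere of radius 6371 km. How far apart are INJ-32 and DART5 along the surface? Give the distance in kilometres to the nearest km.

9786 km

Δφ = -84.5530°,  Δλ = 29.0500°
a = sin²(Δφ/2) + cos φ₁ cos φ₂ sin²(Δλ/2) = 0.482636
c = 2·arcsin(√a) = 1.536061 rad = 88.0098°
d = R·c = 6371 × 1.536061 = 9786.2 km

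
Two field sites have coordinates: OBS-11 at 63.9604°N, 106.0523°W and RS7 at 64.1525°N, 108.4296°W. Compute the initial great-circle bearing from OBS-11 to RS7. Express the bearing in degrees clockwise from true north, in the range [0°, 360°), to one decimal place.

281.5°

Δλ = -2.3773°
y = sin Δλ · cos φ₂ = -0.018084
x = cos φ₁ sin φ₂ − sin φ₁ cos φ₂ cos Δλ = 0.003690
θ = atan2(y, x) = -78.4677° → 281.5323° (mod 360°)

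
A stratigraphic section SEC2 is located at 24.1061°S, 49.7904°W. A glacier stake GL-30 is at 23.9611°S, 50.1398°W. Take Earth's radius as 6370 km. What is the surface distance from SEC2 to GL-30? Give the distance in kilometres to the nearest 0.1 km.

39.0 km

Δφ = 0.1450°,  Δλ = -0.3494°
a = sin²(Δφ/2) + cos φ₁ cos φ₂ sin²(Δλ/2) = 0.000009
c = 2·arcsin(√a) = 0.006118 rad = 0.3505°
d = R·c = 6370 × 0.006118 = 39.0 km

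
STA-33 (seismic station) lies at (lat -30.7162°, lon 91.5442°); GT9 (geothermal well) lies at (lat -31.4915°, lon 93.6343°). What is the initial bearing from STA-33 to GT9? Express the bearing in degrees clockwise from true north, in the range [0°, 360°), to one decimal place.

Δλ = 2.0901°
y = sin Δλ · cos φ₂ = 0.031099
x = cos φ₁ sin φ₂ − sin φ₁ cos φ₂ cos Δλ = -0.013821
θ = atan2(y, x) = 113.9608° → 113.9608° (mod 360°)

114.0°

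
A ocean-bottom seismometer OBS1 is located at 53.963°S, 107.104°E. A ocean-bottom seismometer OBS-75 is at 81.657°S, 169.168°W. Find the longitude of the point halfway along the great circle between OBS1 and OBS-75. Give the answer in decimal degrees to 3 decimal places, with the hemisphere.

120.531°E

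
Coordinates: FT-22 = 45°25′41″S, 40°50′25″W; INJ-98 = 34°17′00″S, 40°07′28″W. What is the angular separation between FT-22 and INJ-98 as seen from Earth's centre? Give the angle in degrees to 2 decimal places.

11.16°

FT-22: φ = -45.42806°, λ = -40.84028°
INJ-98: φ = -34.28333°, λ = -40.12444°
Δφ = 11.1447°,  Δλ = 0.7158°
a = sin²(Δφ/2) + cos φ₁ cos φ₂ sin²(Δλ/2) = 0.009452
c = 2·arcsin(√a) = 0.194746 rad = 11.1581°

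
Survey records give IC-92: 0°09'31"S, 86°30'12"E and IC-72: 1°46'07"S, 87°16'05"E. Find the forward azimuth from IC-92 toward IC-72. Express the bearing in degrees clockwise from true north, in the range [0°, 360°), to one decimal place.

154.6°

IC-92: φ = -0.15861°, λ = +86.50333°
IC-72: φ = -1.76861°, λ = +87.26806°
Δλ = 0.7647°
y = sin Δλ · cos φ₂ = 0.013340
x = cos φ₁ sin φ₂ − sin φ₁ cos φ₂ cos Δλ = -0.028096
θ = atan2(y, x) = 154.6016° → 154.6016° (mod 360°)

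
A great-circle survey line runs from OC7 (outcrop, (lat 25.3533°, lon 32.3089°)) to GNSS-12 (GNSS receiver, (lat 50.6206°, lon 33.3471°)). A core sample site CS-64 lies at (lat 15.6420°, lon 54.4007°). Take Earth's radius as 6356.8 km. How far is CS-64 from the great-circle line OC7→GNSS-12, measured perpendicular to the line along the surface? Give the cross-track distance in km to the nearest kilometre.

2380 km

δ₁₃ = central angle OC7→CS-64 = 0.398147 rad  (haversine)
θ₁₃ = bearing OC7→CS-64 = 110.916°,  θ₁₂ = bearing OC7→GNSS-12 = 1.543°
dₓₜ = R·arcsin(sin δ₁₃ · sin(θ₁₃ − θ₁₂)) = 6356.8·arcsin(0.38771·sin(109.373°)) = 2380.284 km
|dₓₜ| = 2380.284 km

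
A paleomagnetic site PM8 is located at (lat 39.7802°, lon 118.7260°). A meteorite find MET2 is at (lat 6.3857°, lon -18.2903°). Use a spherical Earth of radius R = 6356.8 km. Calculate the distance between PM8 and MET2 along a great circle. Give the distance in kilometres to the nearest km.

13223 km

Δφ = -33.3945°,  Δλ = -137.0163°
a = sin²(Δφ/2) + cos φ₁ cos φ₂ sin²(Δλ/2) = 0.743773
c = 2·arcsin(√a) = 2.080073 rad = 119.1794°
d = R·c = 6356.8 × 2.080073 = 13222.6 km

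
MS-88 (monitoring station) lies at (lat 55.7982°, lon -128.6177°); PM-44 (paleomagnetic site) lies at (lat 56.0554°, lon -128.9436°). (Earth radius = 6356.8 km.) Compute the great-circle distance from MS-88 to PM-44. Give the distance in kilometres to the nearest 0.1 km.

Δφ = 0.2572°,  Δλ = -0.3259°
a = sin²(Δφ/2) + cos φ₁ cos φ₂ sin²(Δλ/2) = 0.000008
c = 2·arcsin(√a) = 0.005505 rad = 0.3154°
d = R·c = 6356.8 × 0.005505 = 35.0 km

35.0 km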